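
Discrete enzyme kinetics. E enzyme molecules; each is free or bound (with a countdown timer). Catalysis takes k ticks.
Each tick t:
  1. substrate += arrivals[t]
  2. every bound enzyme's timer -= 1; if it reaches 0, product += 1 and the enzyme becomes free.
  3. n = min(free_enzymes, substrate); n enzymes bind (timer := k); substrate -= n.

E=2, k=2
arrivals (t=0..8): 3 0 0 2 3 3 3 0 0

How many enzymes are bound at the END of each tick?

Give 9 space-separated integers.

Answer: 2 2 1 2 2 2 2 2 2

Derivation:
t=0: arr=3 -> substrate=1 bound=2 product=0
t=1: arr=0 -> substrate=1 bound=2 product=0
t=2: arr=0 -> substrate=0 bound=1 product=2
t=3: arr=2 -> substrate=1 bound=2 product=2
t=4: arr=3 -> substrate=3 bound=2 product=3
t=5: arr=3 -> substrate=5 bound=2 product=4
t=6: arr=3 -> substrate=7 bound=2 product=5
t=7: arr=0 -> substrate=6 bound=2 product=6
t=8: arr=0 -> substrate=5 bound=2 product=7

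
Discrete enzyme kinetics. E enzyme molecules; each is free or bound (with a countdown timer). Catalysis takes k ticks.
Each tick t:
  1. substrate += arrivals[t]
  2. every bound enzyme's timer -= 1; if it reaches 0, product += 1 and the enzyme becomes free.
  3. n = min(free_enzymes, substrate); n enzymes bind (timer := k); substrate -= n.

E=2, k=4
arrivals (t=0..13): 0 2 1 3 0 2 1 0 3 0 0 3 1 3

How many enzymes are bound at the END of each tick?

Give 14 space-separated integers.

Answer: 0 2 2 2 2 2 2 2 2 2 2 2 2 2

Derivation:
t=0: arr=0 -> substrate=0 bound=0 product=0
t=1: arr=2 -> substrate=0 bound=2 product=0
t=2: arr=1 -> substrate=1 bound=2 product=0
t=3: arr=3 -> substrate=4 bound=2 product=0
t=4: arr=0 -> substrate=4 bound=2 product=0
t=5: arr=2 -> substrate=4 bound=2 product=2
t=6: arr=1 -> substrate=5 bound=2 product=2
t=7: arr=0 -> substrate=5 bound=2 product=2
t=8: arr=3 -> substrate=8 bound=2 product=2
t=9: arr=0 -> substrate=6 bound=2 product=4
t=10: arr=0 -> substrate=6 bound=2 product=4
t=11: arr=3 -> substrate=9 bound=2 product=4
t=12: arr=1 -> substrate=10 bound=2 product=4
t=13: arr=3 -> substrate=11 bound=2 product=6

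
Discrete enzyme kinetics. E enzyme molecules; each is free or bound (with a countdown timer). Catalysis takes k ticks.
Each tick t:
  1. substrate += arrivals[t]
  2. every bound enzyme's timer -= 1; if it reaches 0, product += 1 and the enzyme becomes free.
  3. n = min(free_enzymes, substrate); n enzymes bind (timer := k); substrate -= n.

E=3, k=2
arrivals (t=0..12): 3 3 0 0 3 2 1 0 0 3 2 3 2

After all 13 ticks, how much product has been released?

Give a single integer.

t=0: arr=3 -> substrate=0 bound=3 product=0
t=1: arr=3 -> substrate=3 bound=3 product=0
t=2: arr=0 -> substrate=0 bound=3 product=3
t=3: arr=0 -> substrate=0 bound=3 product=3
t=4: arr=3 -> substrate=0 bound=3 product=6
t=5: arr=2 -> substrate=2 bound=3 product=6
t=6: arr=1 -> substrate=0 bound=3 product=9
t=7: arr=0 -> substrate=0 bound=3 product=9
t=8: arr=0 -> substrate=0 bound=0 product=12
t=9: arr=3 -> substrate=0 bound=3 product=12
t=10: arr=2 -> substrate=2 bound=3 product=12
t=11: arr=3 -> substrate=2 bound=3 product=15
t=12: arr=2 -> substrate=4 bound=3 product=15

Answer: 15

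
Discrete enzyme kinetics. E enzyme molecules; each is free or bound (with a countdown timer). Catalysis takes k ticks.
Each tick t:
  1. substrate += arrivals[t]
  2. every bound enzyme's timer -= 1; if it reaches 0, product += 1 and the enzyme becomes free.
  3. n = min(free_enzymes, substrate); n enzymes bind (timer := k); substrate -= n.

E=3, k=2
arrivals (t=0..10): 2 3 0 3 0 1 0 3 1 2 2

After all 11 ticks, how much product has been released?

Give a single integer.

t=0: arr=2 -> substrate=0 bound=2 product=0
t=1: arr=3 -> substrate=2 bound=3 product=0
t=2: arr=0 -> substrate=0 bound=3 product=2
t=3: arr=3 -> substrate=2 bound=3 product=3
t=4: arr=0 -> substrate=0 bound=3 product=5
t=5: arr=1 -> substrate=0 bound=3 product=6
t=6: arr=0 -> substrate=0 bound=1 product=8
t=7: arr=3 -> substrate=0 bound=3 product=9
t=8: arr=1 -> substrate=1 bound=3 product=9
t=9: arr=2 -> substrate=0 bound=3 product=12
t=10: arr=2 -> substrate=2 bound=3 product=12

Answer: 12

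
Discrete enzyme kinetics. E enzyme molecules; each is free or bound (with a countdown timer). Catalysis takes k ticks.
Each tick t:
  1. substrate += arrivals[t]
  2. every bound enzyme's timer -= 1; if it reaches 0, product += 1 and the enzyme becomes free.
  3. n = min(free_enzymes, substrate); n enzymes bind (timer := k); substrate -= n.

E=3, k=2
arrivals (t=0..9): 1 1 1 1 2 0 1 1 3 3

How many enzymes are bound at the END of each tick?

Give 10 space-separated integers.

t=0: arr=1 -> substrate=0 bound=1 product=0
t=1: arr=1 -> substrate=0 bound=2 product=0
t=2: arr=1 -> substrate=0 bound=2 product=1
t=3: arr=1 -> substrate=0 bound=2 product=2
t=4: arr=2 -> substrate=0 bound=3 product=3
t=5: arr=0 -> substrate=0 bound=2 product=4
t=6: arr=1 -> substrate=0 bound=1 product=6
t=7: arr=1 -> substrate=0 bound=2 product=6
t=8: arr=3 -> substrate=1 bound=3 product=7
t=9: arr=3 -> substrate=3 bound=3 product=8

Answer: 1 2 2 2 3 2 1 2 3 3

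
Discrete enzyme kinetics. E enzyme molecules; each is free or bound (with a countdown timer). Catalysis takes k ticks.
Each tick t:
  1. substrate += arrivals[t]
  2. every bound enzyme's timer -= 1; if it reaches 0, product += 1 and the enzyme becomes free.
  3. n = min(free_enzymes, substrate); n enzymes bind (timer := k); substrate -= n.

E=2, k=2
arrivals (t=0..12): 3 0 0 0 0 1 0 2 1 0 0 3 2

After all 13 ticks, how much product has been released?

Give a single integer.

Answer: 7

Derivation:
t=0: arr=3 -> substrate=1 bound=2 product=0
t=1: arr=0 -> substrate=1 bound=2 product=0
t=2: arr=0 -> substrate=0 bound=1 product=2
t=3: arr=0 -> substrate=0 bound=1 product=2
t=4: arr=0 -> substrate=0 bound=0 product=3
t=5: arr=1 -> substrate=0 bound=1 product=3
t=6: arr=0 -> substrate=0 bound=1 product=3
t=7: arr=2 -> substrate=0 bound=2 product=4
t=8: arr=1 -> substrate=1 bound=2 product=4
t=9: arr=0 -> substrate=0 bound=1 product=6
t=10: arr=0 -> substrate=0 bound=1 product=6
t=11: arr=3 -> substrate=1 bound=2 product=7
t=12: arr=2 -> substrate=3 bound=2 product=7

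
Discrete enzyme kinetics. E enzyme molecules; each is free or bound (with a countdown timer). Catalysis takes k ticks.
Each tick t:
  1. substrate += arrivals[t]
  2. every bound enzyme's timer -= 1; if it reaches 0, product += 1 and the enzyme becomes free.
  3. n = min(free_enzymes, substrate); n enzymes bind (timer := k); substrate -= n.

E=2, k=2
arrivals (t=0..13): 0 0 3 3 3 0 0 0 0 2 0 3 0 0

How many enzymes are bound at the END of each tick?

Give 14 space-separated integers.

t=0: arr=0 -> substrate=0 bound=0 product=0
t=1: arr=0 -> substrate=0 bound=0 product=0
t=2: arr=3 -> substrate=1 bound=2 product=0
t=3: arr=3 -> substrate=4 bound=2 product=0
t=4: arr=3 -> substrate=5 bound=2 product=2
t=5: arr=0 -> substrate=5 bound=2 product=2
t=6: arr=0 -> substrate=3 bound=2 product=4
t=7: arr=0 -> substrate=3 bound=2 product=4
t=8: arr=0 -> substrate=1 bound=2 product=6
t=9: arr=2 -> substrate=3 bound=2 product=6
t=10: arr=0 -> substrate=1 bound=2 product=8
t=11: arr=3 -> substrate=4 bound=2 product=8
t=12: arr=0 -> substrate=2 bound=2 product=10
t=13: arr=0 -> substrate=2 bound=2 product=10

Answer: 0 0 2 2 2 2 2 2 2 2 2 2 2 2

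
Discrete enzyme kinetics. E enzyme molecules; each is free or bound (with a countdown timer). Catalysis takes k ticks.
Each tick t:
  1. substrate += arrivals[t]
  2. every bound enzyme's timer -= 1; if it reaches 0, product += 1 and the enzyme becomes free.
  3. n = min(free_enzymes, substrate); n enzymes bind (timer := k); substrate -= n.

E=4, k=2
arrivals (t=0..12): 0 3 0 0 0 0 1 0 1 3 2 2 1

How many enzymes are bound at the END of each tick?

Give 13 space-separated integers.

Answer: 0 3 3 0 0 0 1 1 1 4 4 4 4

Derivation:
t=0: arr=0 -> substrate=0 bound=0 product=0
t=1: arr=3 -> substrate=0 bound=3 product=0
t=2: arr=0 -> substrate=0 bound=3 product=0
t=3: arr=0 -> substrate=0 bound=0 product=3
t=4: arr=0 -> substrate=0 bound=0 product=3
t=5: arr=0 -> substrate=0 bound=0 product=3
t=6: arr=1 -> substrate=0 bound=1 product=3
t=7: arr=0 -> substrate=0 bound=1 product=3
t=8: arr=1 -> substrate=0 bound=1 product=4
t=9: arr=3 -> substrate=0 bound=4 product=4
t=10: arr=2 -> substrate=1 bound=4 product=5
t=11: arr=2 -> substrate=0 bound=4 product=8
t=12: arr=1 -> substrate=0 bound=4 product=9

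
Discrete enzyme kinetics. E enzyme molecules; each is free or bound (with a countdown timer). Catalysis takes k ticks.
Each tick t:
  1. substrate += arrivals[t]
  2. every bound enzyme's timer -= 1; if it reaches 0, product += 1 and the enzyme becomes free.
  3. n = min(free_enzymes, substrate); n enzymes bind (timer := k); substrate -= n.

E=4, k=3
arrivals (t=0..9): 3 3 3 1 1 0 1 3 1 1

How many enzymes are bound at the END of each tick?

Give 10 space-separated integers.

t=0: arr=3 -> substrate=0 bound=3 product=0
t=1: arr=3 -> substrate=2 bound=4 product=0
t=2: arr=3 -> substrate=5 bound=4 product=0
t=3: arr=1 -> substrate=3 bound=4 product=3
t=4: arr=1 -> substrate=3 bound=4 product=4
t=5: arr=0 -> substrate=3 bound=4 product=4
t=6: arr=1 -> substrate=1 bound=4 product=7
t=7: arr=3 -> substrate=3 bound=4 product=8
t=8: arr=1 -> substrate=4 bound=4 product=8
t=9: arr=1 -> substrate=2 bound=4 product=11

Answer: 3 4 4 4 4 4 4 4 4 4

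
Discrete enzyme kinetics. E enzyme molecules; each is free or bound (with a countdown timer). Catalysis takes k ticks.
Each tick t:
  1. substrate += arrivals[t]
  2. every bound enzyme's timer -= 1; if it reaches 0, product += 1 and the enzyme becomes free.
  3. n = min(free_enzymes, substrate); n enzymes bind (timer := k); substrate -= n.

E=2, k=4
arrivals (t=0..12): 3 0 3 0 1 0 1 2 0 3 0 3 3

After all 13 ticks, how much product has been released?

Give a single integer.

t=0: arr=3 -> substrate=1 bound=2 product=0
t=1: arr=0 -> substrate=1 bound=2 product=0
t=2: arr=3 -> substrate=4 bound=2 product=0
t=3: arr=0 -> substrate=4 bound=2 product=0
t=4: arr=1 -> substrate=3 bound=2 product=2
t=5: arr=0 -> substrate=3 bound=2 product=2
t=6: arr=1 -> substrate=4 bound=2 product=2
t=7: arr=2 -> substrate=6 bound=2 product=2
t=8: arr=0 -> substrate=4 bound=2 product=4
t=9: arr=3 -> substrate=7 bound=2 product=4
t=10: arr=0 -> substrate=7 bound=2 product=4
t=11: arr=3 -> substrate=10 bound=2 product=4
t=12: arr=3 -> substrate=11 bound=2 product=6

Answer: 6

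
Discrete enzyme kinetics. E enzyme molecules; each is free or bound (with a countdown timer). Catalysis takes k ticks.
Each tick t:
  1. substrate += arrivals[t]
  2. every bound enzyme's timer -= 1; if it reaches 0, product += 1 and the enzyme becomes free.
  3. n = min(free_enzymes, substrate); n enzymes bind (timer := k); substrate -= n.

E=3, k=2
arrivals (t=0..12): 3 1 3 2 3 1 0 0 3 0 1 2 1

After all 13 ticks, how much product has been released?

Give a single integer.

t=0: arr=3 -> substrate=0 bound=3 product=0
t=1: arr=1 -> substrate=1 bound=3 product=0
t=2: arr=3 -> substrate=1 bound=3 product=3
t=3: arr=2 -> substrate=3 bound=3 product=3
t=4: arr=3 -> substrate=3 bound=3 product=6
t=5: arr=1 -> substrate=4 bound=3 product=6
t=6: arr=0 -> substrate=1 bound=3 product=9
t=7: arr=0 -> substrate=1 bound=3 product=9
t=8: arr=3 -> substrate=1 bound=3 product=12
t=9: arr=0 -> substrate=1 bound=3 product=12
t=10: arr=1 -> substrate=0 bound=2 product=15
t=11: arr=2 -> substrate=1 bound=3 product=15
t=12: arr=1 -> substrate=0 bound=3 product=17

Answer: 17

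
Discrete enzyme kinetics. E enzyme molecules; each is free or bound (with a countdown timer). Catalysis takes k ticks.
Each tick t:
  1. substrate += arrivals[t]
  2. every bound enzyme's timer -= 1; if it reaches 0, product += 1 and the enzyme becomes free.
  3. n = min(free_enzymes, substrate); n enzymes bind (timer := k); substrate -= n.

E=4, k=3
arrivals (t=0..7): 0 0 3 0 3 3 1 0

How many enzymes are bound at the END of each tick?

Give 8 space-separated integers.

t=0: arr=0 -> substrate=0 bound=0 product=0
t=1: arr=0 -> substrate=0 bound=0 product=0
t=2: arr=3 -> substrate=0 bound=3 product=0
t=3: arr=0 -> substrate=0 bound=3 product=0
t=4: arr=3 -> substrate=2 bound=4 product=0
t=5: arr=3 -> substrate=2 bound=4 product=3
t=6: arr=1 -> substrate=3 bound=4 product=3
t=7: arr=0 -> substrate=2 bound=4 product=4

Answer: 0 0 3 3 4 4 4 4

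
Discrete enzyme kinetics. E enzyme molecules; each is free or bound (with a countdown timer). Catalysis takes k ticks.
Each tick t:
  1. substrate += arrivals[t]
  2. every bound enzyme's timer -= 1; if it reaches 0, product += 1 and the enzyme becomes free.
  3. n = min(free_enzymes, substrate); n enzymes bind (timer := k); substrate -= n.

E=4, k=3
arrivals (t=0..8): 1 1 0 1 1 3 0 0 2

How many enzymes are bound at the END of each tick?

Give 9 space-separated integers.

t=0: arr=1 -> substrate=0 bound=1 product=0
t=1: arr=1 -> substrate=0 bound=2 product=0
t=2: arr=0 -> substrate=0 bound=2 product=0
t=3: arr=1 -> substrate=0 bound=2 product=1
t=4: arr=1 -> substrate=0 bound=2 product=2
t=5: arr=3 -> substrate=1 bound=4 product=2
t=6: arr=0 -> substrate=0 bound=4 product=3
t=7: arr=0 -> substrate=0 bound=3 product=4
t=8: arr=2 -> substrate=0 bound=3 product=6

Answer: 1 2 2 2 2 4 4 3 3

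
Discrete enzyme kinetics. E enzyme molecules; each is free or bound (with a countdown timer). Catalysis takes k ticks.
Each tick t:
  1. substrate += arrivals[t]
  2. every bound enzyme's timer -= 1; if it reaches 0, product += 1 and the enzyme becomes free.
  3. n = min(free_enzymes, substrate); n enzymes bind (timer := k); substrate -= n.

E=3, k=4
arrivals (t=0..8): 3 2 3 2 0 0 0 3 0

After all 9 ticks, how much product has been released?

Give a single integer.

t=0: arr=3 -> substrate=0 bound=3 product=0
t=1: arr=2 -> substrate=2 bound=3 product=0
t=2: arr=3 -> substrate=5 bound=3 product=0
t=3: arr=2 -> substrate=7 bound=3 product=0
t=4: arr=0 -> substrate=4 bound=3 product=3
t=5: arr=0 -> substrate=4 bound=3 product=3
t=6: arr=0 -> substrate=4 bound=3 product=3
t=7: arr=3 -> substrate=7 bound=3 product=3
t=8: arr=0 -> substrate=4 bound=3 product=6

Answer: 6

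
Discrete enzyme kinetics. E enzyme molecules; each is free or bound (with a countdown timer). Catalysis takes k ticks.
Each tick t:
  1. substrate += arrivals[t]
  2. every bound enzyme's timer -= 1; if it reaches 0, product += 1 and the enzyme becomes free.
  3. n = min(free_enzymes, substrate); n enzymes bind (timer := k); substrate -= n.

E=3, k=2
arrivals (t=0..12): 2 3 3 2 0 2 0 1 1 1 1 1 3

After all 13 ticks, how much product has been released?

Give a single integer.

Answer: 16

Derivation:
t=0: arr=2 -> substrate=0 bound=2 product=0
t=1: arr=3 -> substrate=2 bound=3 product=0
t=2: arr=3 -> substrate=3 bound=3 product=2
t=3: arr=2 -> substrate=4 bound=3 product=3
t=4: arr=0 -> substrate=2 bound=3 product=5
t=5: arr=2 -> substrate=3 bound=3 product=6
t=6: arr=0 -> substrate=1 bound=3 product=8
t=7: arr=1 -> substrate=1 bound=3 product=9
t=8: arr=1 -> substrate=0 bound=3 product=11
t=9: arr=1 -> substrate=0 bound=3 product=12
t=10: arr=1 -> substrate=0 bound=2 product=14
t=11: arr=1 -> substrate=0 bound=2 product=15
t=12: arr=3 -> substrate=1 bound=3 product=16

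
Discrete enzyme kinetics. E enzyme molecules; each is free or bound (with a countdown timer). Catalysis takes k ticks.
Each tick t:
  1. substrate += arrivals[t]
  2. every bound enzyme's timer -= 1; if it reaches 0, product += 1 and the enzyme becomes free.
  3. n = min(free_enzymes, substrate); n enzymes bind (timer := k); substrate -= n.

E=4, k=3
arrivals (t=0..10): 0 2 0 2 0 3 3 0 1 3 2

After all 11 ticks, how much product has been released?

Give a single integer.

t=0: arr=0 -> substrate=0 bound=0 product=0
t=1: arr=2 -> substrate=0 bound=2 product=0
t=2: arr=0 -> substrate=0 bound=2 product=0
t=3: arr=2 -> substrate=0 bound=4 product=0
t=4: arr=0 -> substrate=0 bound=2 product=2
t=5: arr=3 -> substrate=1 bound=4 product=2
t=6: arr=3 -> substrate=2 bound=4 product=4
t=7: arr=0 -> substrate=2 bound=4 product=4
t=8: arr=1 -> substrate=1 bound=4 product=6
t=9: arr=3 -> substrate=2 bound=4 product=8
t=10: arr=2 -> substrate=4 bound=4 product=8

Answer: 8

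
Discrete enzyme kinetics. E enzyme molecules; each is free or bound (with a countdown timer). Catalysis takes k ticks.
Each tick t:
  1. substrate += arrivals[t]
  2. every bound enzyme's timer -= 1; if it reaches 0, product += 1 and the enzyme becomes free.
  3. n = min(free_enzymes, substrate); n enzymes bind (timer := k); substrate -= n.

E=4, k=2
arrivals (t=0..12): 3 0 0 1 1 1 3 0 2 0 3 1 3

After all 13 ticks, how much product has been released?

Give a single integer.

Answer: 14

Derivation:
t=0: arr=3 -> substrate=0 bound=3 product=0
t=1: arr=0 -> substrate=0 bound=3 product=0
t=2: arr=0 -> substrate=0 bound=0 product=3
t=3: arr=1 -> substrate=0 bound=1 product=3
t=4: arr=1 -> substrate=0 bound=2 product=3
t=5: arr=1 -> substrate=0 bound=2 product=4
t=6: arr=3 -> substrate=0 bound=4 product=5
t=7: arr=0 -> substrate=0 bound=3 product=6
t=8: arr=2 -> substrate=0 bound=2 product=9
t=9: arr=0 -> substrate=0 bound=2 product=9
t=10: arr=3 -> substrate=0 bound=3 product=11
t=11: arr=1 -> substrate=0 bound=4 product=11
t=12: arr=3 -> substrate=0 bound=4 product=14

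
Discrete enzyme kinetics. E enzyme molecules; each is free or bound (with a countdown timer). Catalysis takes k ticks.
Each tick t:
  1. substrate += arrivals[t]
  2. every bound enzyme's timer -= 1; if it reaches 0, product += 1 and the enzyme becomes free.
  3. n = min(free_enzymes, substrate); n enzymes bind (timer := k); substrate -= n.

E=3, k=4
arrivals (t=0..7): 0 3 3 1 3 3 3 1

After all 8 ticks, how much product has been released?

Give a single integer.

Answer: 3

Derivation:
t=0: arr=0 -> substrate=0 bound=0 product=0
t=1: arr=3 -> substrate=0 bound=3 product=0
t=2: arr=3 -> substrate=3 bound=3 product=0
t=3: arr=1 -> substrate=4 bound=3 product=0
t=4: arr=3 -> substrate=7 bound=3 product=0
t=5: arr=3 -> substrate=7 bound=3 product=3
t=6: arr=3 -> substrate=10 bound=3 product=3
t=7: arr=1 -> substrate=11 bound=3 product=3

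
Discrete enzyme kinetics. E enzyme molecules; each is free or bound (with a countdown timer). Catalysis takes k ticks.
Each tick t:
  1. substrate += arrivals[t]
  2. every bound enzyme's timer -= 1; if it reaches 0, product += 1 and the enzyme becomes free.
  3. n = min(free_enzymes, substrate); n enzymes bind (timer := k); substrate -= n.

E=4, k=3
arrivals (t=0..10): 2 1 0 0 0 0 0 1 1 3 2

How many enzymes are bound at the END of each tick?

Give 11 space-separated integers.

t=0: arr=2 -> substrate=0 bound=2 product=0
t=1: arr=1 -> substrate=0 bound=3 product=0
t=2: arr=0 -> substrate=0 bound=3 product=0
t=3: arr=0 -> substrate=0 bound=1 product=2
t=4: arr=0 -> substrate=0 bound=0 product=3
t=5: arr=0 -> substrate=0 bound=0 product=3
t=6: arr=0 -> substrate=0 bound=0 product=3
t=7: arr=1 -> substrate=0 bound=1 product=3
t=8: arr=1 -> substrate=0 bound=2 product=3
t=9: arr=3 -> substrate=1 bound=4 product=3
t=10: arr=2 -> substrate=2 bound=4 product=4

Answer: 2 3 3 1 0 0 0 1 2 4 4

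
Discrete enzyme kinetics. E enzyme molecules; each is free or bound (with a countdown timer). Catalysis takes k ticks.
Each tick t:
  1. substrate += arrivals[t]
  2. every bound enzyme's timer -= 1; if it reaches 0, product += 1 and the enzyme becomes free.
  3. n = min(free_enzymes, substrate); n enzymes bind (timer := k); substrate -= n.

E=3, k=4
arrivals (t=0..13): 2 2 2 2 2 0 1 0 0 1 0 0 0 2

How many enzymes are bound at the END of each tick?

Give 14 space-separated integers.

t=0: arr=2 -> substrate=0 bound=2 product=0
t=1: arr=2 -> substrate=1 bound=3 product=0
t=2: arr=2 -> substrate=3 bound=3 product=0
t=3: arr=2 -> substrate=5 bound=3 product=0
t=4: arr=2 -> substrate=5 bound=3 product=2
t=5: arr=0 -> substrate=4 bound=3 product=3
t=6: arr=1 -> substrate=5 bound=3 product=3
t=7: arr=0 -> substrate=5 bound=3 product=3
t=8: arr=0 -> substrate=3 bound=3 product=5
t=9: arr=1 -> substrate=3 bound=3 product=6
t=10: arr=0 -> substrate=3 bound=3 product=6
t=11: arr=0 -> substrate=3 bound=3 product=6
t=12: arr=0 -> substrate=1 bound=3 product=8
t=13: arr=2 -> substrate=2 bound=3 product=9

Answer: 2 3 3 3 3 3 3 3 3 3 3 3 3 3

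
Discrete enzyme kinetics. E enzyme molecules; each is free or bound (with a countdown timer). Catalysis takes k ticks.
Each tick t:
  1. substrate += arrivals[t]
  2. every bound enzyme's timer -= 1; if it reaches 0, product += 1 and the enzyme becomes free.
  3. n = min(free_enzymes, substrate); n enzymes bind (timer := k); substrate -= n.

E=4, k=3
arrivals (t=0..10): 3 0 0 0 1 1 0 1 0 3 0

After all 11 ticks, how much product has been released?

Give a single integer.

t=0: arr=3 -> substrate=0 bound=3 product=0
t=1: arr=0 -> substrate=0 bound=3 product=0
t=2: arr=0 -> substrate=0 bound=3 product=0
t=3: arr=0 -> substrate=0 bound=0 product=3
t=4: arr=1 -> substrate=0 bound=1 product=3
t=5: arr=1 -> substrate=0 bound=2 product=3
t=6: arr=0 -> substrate=0 bound=2 product=3
t=7: arr=1 -> substrate=0 bound=2 product=4
t=8: arr=0 -> substrate=0 bound=1 product=5
t=9: arr=3 -> substrate=0 bound=4 product=5
t=10: arr=0 -> substrate=0 bound=3 product=6

Answer: 6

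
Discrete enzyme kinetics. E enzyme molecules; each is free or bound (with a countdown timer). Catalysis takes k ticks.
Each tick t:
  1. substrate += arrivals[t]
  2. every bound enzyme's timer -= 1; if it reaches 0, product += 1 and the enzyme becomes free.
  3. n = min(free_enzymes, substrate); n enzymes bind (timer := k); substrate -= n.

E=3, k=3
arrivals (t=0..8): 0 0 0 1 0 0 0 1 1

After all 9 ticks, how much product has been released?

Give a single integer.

Answer: 1

Derivation:
t=0: arr=0 -> substrate=0 bound=0 product=0
t=1: arr=0 -> substrate=0 bound=0 product=0
t=2: arr=0 -> substrate=0 bound=0 product=0
t=3: arr=1 -> substrate=0 bound=1 product=0
t=4: arr=0 -> substrate=0 bound=1 product=0
t=5: arr=0 -> substrate=0 bound=1 product=0
t=6: arr=0 -> substrate=0 bound=0 product=1
t=7: arr=1 -> substrate=0 bound=1 product=1
t=8: arr=1 -> substrate=0 bound=2 product=1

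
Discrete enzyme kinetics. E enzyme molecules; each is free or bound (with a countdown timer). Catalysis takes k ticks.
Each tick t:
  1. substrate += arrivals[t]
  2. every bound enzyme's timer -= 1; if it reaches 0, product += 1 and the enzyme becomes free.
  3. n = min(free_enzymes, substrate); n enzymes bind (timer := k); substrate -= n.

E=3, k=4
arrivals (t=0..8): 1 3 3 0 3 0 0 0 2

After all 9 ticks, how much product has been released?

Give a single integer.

Answer: 4

Derivation:
t=0: arr=1 -> substrate=0 bound=1 product=0
t=1: arr=3 -> substrate=1 bound=3 product=0
t=2: arr=3 -> substrate=4 bound=3 product=0
t=3: arr=0 -> substrate=4 bound=3 product=0
t=4: arr=3 -> substrate=6 bound=3 product=1
t=5: arr=0 -> substrate=4 bound=3 product=3
t=6: arr=0 -> substrate=4 bound=3 product=3
t=7: arr=0 -> substrate=4 bound=3 product=3
t=8: arr=2 -> substrate=5 bound=3 product=4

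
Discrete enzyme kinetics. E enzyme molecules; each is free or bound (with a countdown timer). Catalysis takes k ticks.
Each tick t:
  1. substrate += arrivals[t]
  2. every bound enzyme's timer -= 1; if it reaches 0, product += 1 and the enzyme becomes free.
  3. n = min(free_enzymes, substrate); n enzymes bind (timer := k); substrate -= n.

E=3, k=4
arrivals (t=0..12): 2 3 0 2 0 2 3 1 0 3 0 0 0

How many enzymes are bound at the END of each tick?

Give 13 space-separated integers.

Answer: 2 3 3 3 3 3 3 3 3 3 3 3 3

Derivation:
t=0: arr=2 -> substrate=0 bound=2 product=0
t=1: arr=3 -> substrate=2 bound=3 product=0
t=2: arr=0 -> substrate=2 bound=3 product=0
t=3: arr=2 -> substrate=4 bound=3 product=0
t=4: arr=0 -> substrate=2 bound=3 product=2
t=5: arr=2 -> substrate=3 bound=3 product=3
t=6: arr=3 -> substrate=6 bound=3 product=3
t=7: arr=1 -> substrate=7 bound=3 product=3
t=8: arr=0 -> substrate=5 bound=3 product=5
t=9: arr=3 -> substrate=7 bound=3 product=6
t=10: arr=0 -> substrate=7 bound=3 product=6
t=11: arr=0 -> substrate=7 bound=3 product=6
t=12: arr=0 -> substrate=5 bound=3 product=8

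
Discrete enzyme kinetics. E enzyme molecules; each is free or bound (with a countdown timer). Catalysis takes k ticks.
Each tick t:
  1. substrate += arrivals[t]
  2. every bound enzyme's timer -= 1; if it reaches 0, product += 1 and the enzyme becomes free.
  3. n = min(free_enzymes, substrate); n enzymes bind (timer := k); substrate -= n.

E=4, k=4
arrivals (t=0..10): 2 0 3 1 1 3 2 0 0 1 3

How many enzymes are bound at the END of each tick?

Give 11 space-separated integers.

t=0: arr=2 -> substrate=0 bound=2 product=0
t=1: arr=0 -> substrate=0 bound=2 product=0
t=2: arr=3 -> substrate=1 bound=4 product=0
t=3: arr=1 -> substrate=2 bound=4 product=0
t=4: arr=1 -> substrate=1 bound=4 product=2
t=5: arr=3 -> substrate=4 bound=4 product=2
t=6: arr=2 -> substrate=4 bound=4 product=4
t=7: arr=0 -> substrate=4 bound=4 product=4
t=8: arr=0 -> substrate=2 bound=4 product=6
t=9: arr=1 -> substrate=3 bound=4 product=6
t=10: arr=3 -> substrate=4 bound=4 product=8

Answer: 2 2 4 4 4 4 4 4 4 4 4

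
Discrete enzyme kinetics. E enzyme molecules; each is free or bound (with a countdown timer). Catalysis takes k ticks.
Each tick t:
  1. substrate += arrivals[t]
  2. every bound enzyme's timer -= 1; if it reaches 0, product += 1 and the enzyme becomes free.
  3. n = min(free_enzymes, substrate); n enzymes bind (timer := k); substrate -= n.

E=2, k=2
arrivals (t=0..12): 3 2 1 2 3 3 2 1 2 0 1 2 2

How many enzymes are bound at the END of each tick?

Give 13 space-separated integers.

Answer: 2 2 2 2 2 2 2 2 2 2 2 2 2

Derivation:
t=0: arr=3 -> substrate=1 bound=2 product=0
t=1: arr=2 -> substrate=3 bound=2 product=0
t=2: arr=1 -> substrate=2 bound=2 product=2
t=3: arr=2 -> substrate=4 bound=2 product=2
t=4: arr=3 -> substrate=5 bound=2 product=4
t=5: arr=3 -> substrate=8 bound=2 product=4
t=6: arr=2 -> substrate=8 bound=2 product=6
t=7: arr=1 -> substrate=9 bound=2 product=6
t=8: arr=2 -> substrate=9 bound=2 product=8
t=9: arr=0 -> substrate=9 bound=2 product=8
t=10: arr=1 -> substrate=8 bound=2 product=10
t=11: arr=2 -> substrate=10 bound=2 product=10
t=12: arr=2 -> substrate=10 bound=2 product=12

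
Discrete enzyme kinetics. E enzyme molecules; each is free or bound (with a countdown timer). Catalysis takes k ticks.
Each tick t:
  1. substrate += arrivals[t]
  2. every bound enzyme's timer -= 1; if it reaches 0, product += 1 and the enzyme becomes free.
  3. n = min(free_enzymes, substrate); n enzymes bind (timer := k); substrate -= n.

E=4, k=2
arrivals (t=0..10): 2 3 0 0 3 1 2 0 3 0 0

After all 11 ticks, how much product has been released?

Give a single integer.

Answer: 14

Derivation:
t=0: arr=2 -> substrate=0 bound=2 product=0
t=1: arr=3 -> substrate=1 bound=4 product=0
t=2: arr=0 -> substrate=0 bound=3 product=2
t=3: arr=0 -> substrate=0 bound=1 product=4
t=4: arr=3 -> substrate=0 bound=3 product=5
t=5: arr=1 -> substrate=0 bound=4 product=5
t=6: arr=2 -> substrate=0 bound=3 product=8
t=7: arr=0 -> substrate=0 bound=2 product=9
t=8: arr=3 -> substrate=0 bound=3 product=11
t=9: arr=0 -> substrate=0 bound=3 product=11
t=10: arr=0 -> substrate=0 bound=0 product=14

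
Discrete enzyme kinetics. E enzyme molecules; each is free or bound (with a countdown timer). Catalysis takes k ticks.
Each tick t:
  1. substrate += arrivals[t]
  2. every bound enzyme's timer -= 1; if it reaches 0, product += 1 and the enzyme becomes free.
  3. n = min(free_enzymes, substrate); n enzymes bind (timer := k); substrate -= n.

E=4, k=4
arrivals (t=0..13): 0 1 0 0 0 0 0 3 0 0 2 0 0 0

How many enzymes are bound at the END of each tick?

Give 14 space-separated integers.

t=0: arr=0 -> substrate=0 bound=0 product=0
t=1: arr=1 -> substrate=0 bound=1 product=0
t=2: arr=0 -> substrate=0 bound=1 product=0
t=3: arr=0 -> substrate=0 bound=1 product=0
t=4: arr=0 -> substrate=0 bound=1 product=0
t=5: arr=0 -> substrate=0 bound=0 product=1
t=6: arr=0 -> substrate=0 bound=0 product=1
t=7: arr=3 -> substrate=0 bound=3 product=1
t=8: arr=0 -> substrate=0 bound=3 product=1
t=9: arr=0 -> substrate=0 bound=3 product=1
t=10: arr=2 -> substrate=1 bound=4 product=1
t=11: arr=0 -> substrate=0 bound=2 product=4
t=12: arr=0 -> substrate=0 bound=2 product=4
t=13: arr=0 -> substrate=0 bound=2 product=4

Answer: 0 1 1 1 1 0 0 3 3 3 4 2 2 2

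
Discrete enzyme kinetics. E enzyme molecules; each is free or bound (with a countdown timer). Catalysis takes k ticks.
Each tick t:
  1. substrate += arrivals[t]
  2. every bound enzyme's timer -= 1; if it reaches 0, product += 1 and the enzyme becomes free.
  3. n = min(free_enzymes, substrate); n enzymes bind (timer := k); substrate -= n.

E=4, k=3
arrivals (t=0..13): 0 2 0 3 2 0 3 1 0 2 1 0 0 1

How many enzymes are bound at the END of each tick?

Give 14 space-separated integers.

t=0: arr=0 -> substrate=0 bound=0 product=0
t=1: arr=2 -> substrate=0 bound=2 product=0
t=2: arr=0 -> substrate=0 bound=2 product=0
t=3: arr=3 -> substrate=1 bound=4 product=0
t=4: arr=2 -> substrate=1 bound=4 product=2
t=5: arr=0 -> substrate=1 bound=4 product=2
t=6: arr=3 -> substrate=2 bound=4 product=4
t=7: arr=1 -> substrate=1 bound=4 product=6
t=8: arr=0 -> substrate=1 bound=4 product=6
t=9: arr=2 -> substrate=1 bound=4 product=8
t=10: arr=1 -> substrate=0 bound=4 product=10
t=11: arr=0 -> substrate=0 bound=4 product=10
t=12: arr=0 -> substrate=0 bound=2 product=12
t=13: arr=1 -> substrate=0 bound=1 product=14

Answer: 0 2 2 4 4 4 4 4 4 4 4 4 2 1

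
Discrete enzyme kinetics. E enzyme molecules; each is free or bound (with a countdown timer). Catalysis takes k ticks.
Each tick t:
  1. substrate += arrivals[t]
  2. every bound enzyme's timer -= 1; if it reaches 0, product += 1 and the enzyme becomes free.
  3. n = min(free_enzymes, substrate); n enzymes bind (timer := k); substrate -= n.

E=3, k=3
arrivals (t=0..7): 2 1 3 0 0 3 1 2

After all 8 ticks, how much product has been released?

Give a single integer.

t=0: arr=2 -> substrate=0 bound=2 product=0
t=1: arr=1 -> substrate=0 bound=3 product=0
t=2: arr=3 -> substrate=3 bound=3 product=0
t=3: arr=0 -> substrate=1 bound=3 product=2
t=4: arr=0 -> substrate=0 bound=3 product=3
t=5: arr=3 -> substrate=3 bound=3 product=3
t=6: arr=1 -> substrate=2 bound=3 product=5
t=7: arr=2 -> substrate=3 bound=3 product=6

Answer: 6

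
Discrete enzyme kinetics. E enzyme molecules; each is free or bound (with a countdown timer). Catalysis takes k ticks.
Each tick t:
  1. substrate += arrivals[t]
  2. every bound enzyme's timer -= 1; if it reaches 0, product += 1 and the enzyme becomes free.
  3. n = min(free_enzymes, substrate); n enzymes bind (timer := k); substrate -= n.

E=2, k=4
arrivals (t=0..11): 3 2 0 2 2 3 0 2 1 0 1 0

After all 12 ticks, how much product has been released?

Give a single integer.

t=0: arr=3 -> substrate=1 bound=2 product=0
t=1: arr=2 -> substrate=3 bound=2 product=0
t=2: arr=0 -> substrate=3 bound=2 product=0
t=3: arr=2 -> substrate=5 bound=2 product=0
t=4: arr=2 -> substrate=5 bound=2 product=2
t=5: arr=3 -> substrate=8 bound=2 product=2
t=6: arr=0 -> substrate=8 bound=2 product=2
t=7: arr=2 -> substrate=10 bound=2 product=2
t=8: arr=1 -> substrate=9 bound=2 product=4
t=9: arr=0 -> substrate=9 bound=2 product=4
t=10: arr=1 -> substrate=10 bound=2 product=4
t=11: arr=0 -> substrate=10 bound=2 product=4

Answer: 4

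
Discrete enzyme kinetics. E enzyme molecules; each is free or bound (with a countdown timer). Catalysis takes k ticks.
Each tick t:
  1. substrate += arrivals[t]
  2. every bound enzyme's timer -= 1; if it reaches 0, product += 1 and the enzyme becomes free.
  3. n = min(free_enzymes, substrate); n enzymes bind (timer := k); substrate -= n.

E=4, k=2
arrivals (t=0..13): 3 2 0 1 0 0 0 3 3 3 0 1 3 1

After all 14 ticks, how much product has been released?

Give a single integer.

Answer: 16

Derivation:
t=0: arr=3 -> substrate=0 bound=3 product=0
t=1: arr=2 -> substrate=1 bound=4 product=0
t=2: arr=0 -> substrate=0 bound=2 product=3
t=3: arr=1 -> substrate=0 bound=2 product=4
t=4: arr=0 -> substrate=0 bound=1 product=5
t=5: arr=0 -> substrate=0 bound=0 product=6
t=6: arr=0 -> substrate=0 bound=0 product=6
t=7: arr=3 -> substrate=0 bound=3 product=6
t=8: arr=3 -> substrate=2 bound=4 product=6
t=9: arr=3 -> substrate=2 bound=4 product=9
t=10: arr=0 -> substrate=1 bound=4 product=10
t=11: arr=1 -> substrate=0 bound=3 product=13
t=12: arr=3 -> substrate=1 bound=4 product=14
t=13: arr=1 -> substrate=0 bound=4 product=16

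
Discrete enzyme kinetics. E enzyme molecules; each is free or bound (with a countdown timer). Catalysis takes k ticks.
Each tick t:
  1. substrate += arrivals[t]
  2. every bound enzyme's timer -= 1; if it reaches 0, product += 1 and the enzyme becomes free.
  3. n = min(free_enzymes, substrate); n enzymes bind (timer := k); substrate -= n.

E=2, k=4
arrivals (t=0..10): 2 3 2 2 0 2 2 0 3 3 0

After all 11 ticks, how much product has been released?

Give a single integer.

t=0: arr=2 -> substrate=0 bound=2 product=0
t=1: arr=3 -> substrate=3 bound=2 product=0
t=2: arr=2 -> substrate=5 bound=2 product=0
t=3: arr=2 -> substrate=7 bound=2 product=0
t=4: arr=0 -> substrate=5 bound=2 product=2
t=5: arr=2 -> substrate=7 bound=2 product=2
t=6: arr=2 -> substrate=9 bound=2 product=2
t=7: arr=0 -> substrate=9 bound=2 product=2
t=8: arr=3 -> substrate=10 bound=2 product=4
t=9: arr=3 -> substrate=13 bound=2 product=4
t=10: arr=0 -> substrate=13 bound=2 product=4

Answer: 4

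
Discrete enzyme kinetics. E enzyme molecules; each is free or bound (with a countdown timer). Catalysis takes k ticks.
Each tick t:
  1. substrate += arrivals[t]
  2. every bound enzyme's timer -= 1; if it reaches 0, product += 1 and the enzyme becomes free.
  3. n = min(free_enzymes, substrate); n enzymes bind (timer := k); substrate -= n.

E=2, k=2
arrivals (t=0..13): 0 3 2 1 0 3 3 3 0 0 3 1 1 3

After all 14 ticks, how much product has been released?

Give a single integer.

Answer: 12

Derivation:
t=0: arr=0 -> substrate=0 bound=0 product=0
t=1: arr=3 -> substrate=1 bound=2 product=0
t=2: arr=2 -> substrate=3 bound=2 product=0
t=3: arr=1 -> substrate=2 bound=2 product=2
t=4: arr=0 -> substrate=2 bound=2 product=2
t=5: arr=3 -> substrate=3 bound=2 product=4
t=6: arr=3 -> substrate=6 bound=2 product=4
t=7: arr=3 -> substrate=7 bound=2 product=6
t=8: arr=0 -> substrate=7 bound=2 product=6
t=9: arr=0 -> substrate=5 bound=2 product=8
t=10: arr=3 -> substrate=8 bound=2 product=8
t=11: arr=1 -> substrate=7 bound=2 product=10
t=12: arr=1 -> substrate=8 bound=2 product=10
t=13: arr=3 -> substrate=9 bound=2 product=12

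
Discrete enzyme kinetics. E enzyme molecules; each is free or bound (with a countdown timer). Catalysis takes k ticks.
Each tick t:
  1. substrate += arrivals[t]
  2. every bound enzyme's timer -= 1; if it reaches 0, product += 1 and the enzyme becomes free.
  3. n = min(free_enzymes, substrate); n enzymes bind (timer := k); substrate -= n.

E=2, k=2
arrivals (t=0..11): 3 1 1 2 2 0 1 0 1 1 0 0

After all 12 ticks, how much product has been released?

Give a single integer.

Answer: 10

Derivation:
t=0: arr=3 -> substrate=1 bound=2 product=0
t=1: arr=1 -> substrate=2 bound=2 product=0
t=2: arr=1 -> substrate=1 bound=2 product=2
t=3: arr=2 -> substrate=3 bound=2 product=2
t=4: arr=2 -> substrate=3 bound=2 product=4
t=5: arr=0 -> substrate=3 bound=2 product=4
t=6: arr=1 -> substrate=2 bound=2 product=6
t=7: arr=0 -> substrate=2 bound=2 product=6
t=8: arr=1 -> substrate=1 bound=2 product=8
t=9: arr=1 -> substrate=2 bound=2 product=8
t=10: arr=0 -> substrate=0 bound=2 product=10
t=11: arr=0 -> substrate=0 bound=2 product=10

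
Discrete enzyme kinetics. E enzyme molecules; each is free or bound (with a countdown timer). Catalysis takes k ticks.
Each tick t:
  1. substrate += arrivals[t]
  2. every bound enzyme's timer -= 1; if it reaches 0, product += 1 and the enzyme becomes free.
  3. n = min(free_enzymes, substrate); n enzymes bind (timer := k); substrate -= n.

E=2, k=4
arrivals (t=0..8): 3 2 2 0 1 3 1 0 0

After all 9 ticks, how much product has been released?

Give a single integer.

t=0: arr=3 -> substrate=1 bound=2 product=0
t=1: arr=2 -> substrate=3 bound=2 product=0
t=2: arr=2 -> substrate=5 bound=2 product=0
t=3: arr=0 -> substrate=5 bound=2 product=0
t=4: arr=1 -> substrate=4 bound=2 product=2
t=5: arr=3 -> substrate=7 bound=2 product=2
t=6: arr=1 -> substrate=8 bound=2 product=2
t=7: arr=0 -> substrate=8 bound=2 product=2
t=8: arr=0 -> substrate=6 bound=2 product=4

Answer: 4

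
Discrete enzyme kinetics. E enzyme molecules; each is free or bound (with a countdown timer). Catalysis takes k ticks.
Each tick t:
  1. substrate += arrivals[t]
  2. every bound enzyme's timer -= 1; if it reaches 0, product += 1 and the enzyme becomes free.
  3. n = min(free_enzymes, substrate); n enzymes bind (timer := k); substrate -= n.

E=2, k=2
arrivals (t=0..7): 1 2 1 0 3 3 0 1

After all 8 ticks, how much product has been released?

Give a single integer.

t=0: arr=1 -> substrate=0 bound=1 product=0
t=1: arr=2 -> substrate=1 bound=2 product=0
t=2: arr=1 -> substrate=1 bound=2 product=1
t=3: arr=0 -> substrate=0 bound=2 product=2
t=4: arr=3 -> substrate=2 bound=2 product=3
t=5: arr=3 -> substrate=4 bound=2 product=4
t=6: arr=0 -> substrate=3 bound=2 product=5
t=7: arr=1 -> substrate=3 bound=2 product=6

Answer: 6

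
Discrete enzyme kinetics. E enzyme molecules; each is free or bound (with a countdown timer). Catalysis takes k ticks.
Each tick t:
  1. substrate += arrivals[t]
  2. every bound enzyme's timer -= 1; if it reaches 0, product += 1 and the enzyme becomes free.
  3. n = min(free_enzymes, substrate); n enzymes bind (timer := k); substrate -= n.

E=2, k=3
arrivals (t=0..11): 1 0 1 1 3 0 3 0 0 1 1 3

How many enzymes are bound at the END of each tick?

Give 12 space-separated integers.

t=0: arr=1 -> substrate=0 bound=1 product=0
t=1: arr=0 -> substrate=0 bound=1 product=0
t=2: arr=1 -> substrate=0 bound=2 product=0
t=3: arr=1 -> substrate=0 bound=2 product=1
t=4: arr=3 -> substrate=3 bound=2 product=1
t=5: arr=0 -> substrate=2 bound=2 product=2
t=6: arr=3 -> substrate=4 bound=2 product=3
t=7: arr=0 -> substrate=4 bound=2 product=3
t=8: arr=0 -> substrate=3 bound=2 product=4
t=9: arr=1 -> substrate=3 bound=2 product=5
t=10: arr=1 -> substrate=4 bound=2 product=5
t=11: arr=3 -> substrate=6 bound=2 product=6

Answer: 1 1 2 2 2 2 2 2 2 2 2 2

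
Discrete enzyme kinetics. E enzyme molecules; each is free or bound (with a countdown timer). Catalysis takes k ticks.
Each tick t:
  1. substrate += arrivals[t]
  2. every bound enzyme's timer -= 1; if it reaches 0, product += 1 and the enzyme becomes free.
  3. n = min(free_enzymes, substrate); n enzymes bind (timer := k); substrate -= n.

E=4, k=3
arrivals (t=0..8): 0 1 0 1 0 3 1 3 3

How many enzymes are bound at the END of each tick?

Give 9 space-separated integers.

t=0: arr=0 -> substrate=0 bound=0 product=0
t=1: arr=1 -> substrate=0 bound=1 product=0
t=2: arr=0 -> substrate=0 bound=1 product=0
t=3: arr=1 -> substrate=0 bound=2 product=0
t=4: arr=0 -> substrate=0 bound=1 product=1
t=5: arr=3 -> substrate=0 bound=4 product=1
t=6: arr=1 -> substrate=0 bound=4 product=2
t=7: arr=3 -> substrate=3 bound=4 product=2
t=8: arr=3 -> substrate=3 bound=4 product=5

Answer: 0 1 1 2 1 4 4 4 4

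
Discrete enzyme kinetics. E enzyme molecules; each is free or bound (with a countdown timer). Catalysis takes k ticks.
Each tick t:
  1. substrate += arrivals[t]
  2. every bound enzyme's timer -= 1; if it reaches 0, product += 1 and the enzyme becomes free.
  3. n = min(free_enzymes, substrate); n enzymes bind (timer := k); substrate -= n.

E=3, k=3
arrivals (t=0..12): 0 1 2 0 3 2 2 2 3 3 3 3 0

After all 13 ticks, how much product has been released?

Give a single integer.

Answer: 9

Derivation:
t=0: arr=0 -> substrate=0 bound=0 product=0
t=1: arr=1 -> substrate=0 bound=1 product=0
t=2: arr=2 -> substrate=0 bound=3 product=0
t=3: arr=0 -> substrate=0 bound=3 product=0
t=4: arr=3 -> substrate=2 bound=3 product=1
t=5: arr=2 -> substrate=2 bound=3 product=3
t=6: arr=2 -> substrate=4 bound=3 product=3
t=7: arr=2 -> substrate=5 bound=3 product=4
t=8: arr=3 -> substrate=6 bound=3 product=6
t=9: arr=3 -> substrate=9 bound=3 product=6
t=10: arr=3 -> substrate=11 bound=3 product=7
t=11: arr=3 -> substrate=12 bound=3 product=9
t=12: arr=0 -> substrate=12 bound=3 product=9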